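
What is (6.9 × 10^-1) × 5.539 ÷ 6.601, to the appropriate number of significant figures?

(6.9 × 10^-1) × 5.539 ÷ 6.601 = 0.578989547038…
Multiplication/division keeps the fewest significant figures: 6.9 × 10^-1 → 2 s.f., 5.539 → 4 s.f., 6.601 → 4 s.f.; limit is 2.
Rounded to 2 significant figures: 5.8 × 10^-1.

5.8 × 10^-1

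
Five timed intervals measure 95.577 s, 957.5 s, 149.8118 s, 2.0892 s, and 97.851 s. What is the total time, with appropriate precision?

95.577 s + 957.5 s + 149.8118 s + 2.0892 s + 97.851 s = 1302.8290 s.
Addition/subtraction keeps the fewest decimal places: 95.577 → 3 decimal places, 957.5 → 1 decimal place, 149.8118 → 4 decimal places, 2.0892 → 4 decimal places, 97.851 → 3 decimal places; limit is 1.
Rounded to 1 decimal place: 1.3028 × 10³ s.

1.3028 × 10³ s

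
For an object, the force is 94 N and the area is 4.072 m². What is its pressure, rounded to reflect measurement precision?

23 Pa

pressure = 94 N ÷ 4.072 m² = 23.0844793713… Pa.
94 has 2 significant figures; 4.072 has 4.
Division/multiplication keeps the fewest: 2 significant figures.
Rounded: 23 Pa.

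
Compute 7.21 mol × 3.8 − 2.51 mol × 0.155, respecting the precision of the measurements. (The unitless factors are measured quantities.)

27 mol

7.21 × 3.8 = 27.398 → 27 mol (2 s.f., last digit at the 10^0 place).
2.51 × 0.155 = 0.38905 → 0.389 mol (3 s.f., last digit at the 10^-3 place).
Difference: 27.00895 mol; keep the coarser place, 10^0.
Result: 27 mol.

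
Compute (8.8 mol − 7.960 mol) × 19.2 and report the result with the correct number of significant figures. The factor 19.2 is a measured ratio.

8.8 mol − 7.960 mol = 0.840 mol; the difference is limited to 1 decimal place (1 s.f.).
Carrying full precision, 0.840 × 19.2 = 16.128 mol; 19.2 has 3 s.f., so the result keeps min(1, 3) = 1 s.f.
Rounded to 1 significant figure: 2 × 10^1 mol.

2 × 10^1 mol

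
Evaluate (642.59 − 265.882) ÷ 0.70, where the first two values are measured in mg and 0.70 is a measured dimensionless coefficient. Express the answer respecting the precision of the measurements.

5.4 × 10^2 mg

642.59 mg − 265.882 mg = 376.708 mg; the difference is limited to 2 decimal places (5 s.f.).
Carrying full precision, 376.708 ÷ 0.70 = 538.154285714… mg; 0.70 has 2 s.f., so the result keeps min(5, 2) = 2 s.f.
Rounded to 2 significant figures: 5.4 × 10^2 mg.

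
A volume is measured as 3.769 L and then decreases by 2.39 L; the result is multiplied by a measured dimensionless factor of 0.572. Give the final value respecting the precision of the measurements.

0.789 L

3.769 L − 2.39 L = 1.379 L; the difference is limited to 2 decimal places (3 s.f.).
Carrying full precision, 1.379 × 0.572 = 0.788788 L; 0.572 has 3 s.f., so the result keeps min(3, 3) = 3 s.f.
Rounded to 3 significant figures: 0.789 L.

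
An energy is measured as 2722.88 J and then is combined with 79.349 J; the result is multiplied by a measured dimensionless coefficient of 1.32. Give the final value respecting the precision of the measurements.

3.70 × 10^3 J

2722.88 J + 79.349 J = 2802.229 J; the sum is limited to 2 decimal places (6 s.f.).
Carrying full precision, 2802.229 × 1.32 = 3698.94228 J; 1.32 has 3 s.f., so the result keeps min(6, 3) = 3 s.f.
Rounded to 3 significant figures: 3.70 × 10^3 J.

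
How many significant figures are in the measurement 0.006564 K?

0.006564: leading zeros are not significant.

4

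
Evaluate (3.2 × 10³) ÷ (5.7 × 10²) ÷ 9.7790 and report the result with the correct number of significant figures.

(3.2 × 10³) ÷ (5.7 × 10²) ÷ 9.7790 = 0.574090918061…
Multiplication/division keeps the fewest significant figures: 3.2 × 10³ → 2 s.f., 5.7 × 10² → 2 s.f., 9.7790 → 5 s.f.; limit is 2.
Rounded to 2 significant figures: 0.57.

0.57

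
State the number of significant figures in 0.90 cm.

2

0.90: leading zeros are not significant; trailing zeros after a decimal point are significant.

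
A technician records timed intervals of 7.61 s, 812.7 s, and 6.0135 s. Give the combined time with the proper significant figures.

7.61 s + 812.7 s + 6.0135 s = 826.3235 s.
Addition/subtraction keeps the fewest decimal places: 7.61 → 2 decimal places, 812.7 → 1 decimal place, 6.0135 → 4 decimal places; limit is 1.
Rounded to 1 decimal place: 826.3 s.

826.3 s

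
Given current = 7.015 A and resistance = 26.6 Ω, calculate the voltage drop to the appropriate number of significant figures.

voltage drop = 7.015 A × 26.6 Ω = 186.599 V.
7.015 has 4 significant figures; 26.6 has 3.
Division/multiplication keeps the fewest: 3 significant figures.
Rounded: 187 V.

187 V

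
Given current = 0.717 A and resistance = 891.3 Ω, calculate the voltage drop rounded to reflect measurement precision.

voltage drop = 0.717 A × 891.3 Ω = 639.0621 V.
0.717 has 3 significant figures; 891.3 has 4.
Division/multiplication keeps the fewest: 3 significant figures.
Rounded: 639 V.

639 V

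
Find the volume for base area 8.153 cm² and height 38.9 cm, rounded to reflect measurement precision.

317 cm³

volume = 8.153 cm² × 38.9 cm = 317.1517 cm³.
8.153 has 4 significant figures; 38.9 has 3.
Division/multiplication keeps the fewest: 3 significant figures.
Rounded: 317 cm³.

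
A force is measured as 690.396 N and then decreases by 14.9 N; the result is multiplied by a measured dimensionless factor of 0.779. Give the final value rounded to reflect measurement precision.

690.396 N − 14.9 N = 675.496 N; the difference is limited to 1 decimal place (4 s.f.).
Carrying full precision, 675.496 × 0.779 = 526.211384 N; 0.779 has 3 s.f., so the result keeps min(4, 3) = 3 s.f.
Rounded to 3 significant figures: 526 N.

526 N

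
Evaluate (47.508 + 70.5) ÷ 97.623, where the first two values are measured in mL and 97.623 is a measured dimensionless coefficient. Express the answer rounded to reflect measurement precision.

47.508 mL + 70.5 mL = 118.008 mL; the sum is limited to 1 decimal place (4 s.f.).
Carrying full precision, 118.008 ÷ 97.623 = 1.20881349682… mL; 97.623 has 5 s.f., so the result keeps min(4, 5) = 4 s.f.
Rounded to 4 significant figures: 1.209 mL.

1.209 mL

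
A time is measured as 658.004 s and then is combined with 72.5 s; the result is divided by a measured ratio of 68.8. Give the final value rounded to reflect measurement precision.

658.004 s + 72.5 s = 730.504 s; the sum is limited to 1 decimal place (4 s.f.).
Carrying full precision, 730.504 ÷ 68.8 = 10.6177906977… s; 68.8 has 3 s.f., so the result keeps min(4, 3) = 3 s.f.
Rounded to 3 significant figures: 10.6 s.

10.6 s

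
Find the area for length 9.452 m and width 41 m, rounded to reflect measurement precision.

3.9 × 10² m²

area = 9.452 m × 41 m = 387.532 m².
9.452 has 4 significant figures; 41 has 2.
Division/multiplication keeps the fewest: 2 significant figures.
Rounded: 3.9 × 10² m².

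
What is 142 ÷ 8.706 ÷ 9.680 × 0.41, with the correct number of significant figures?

0.69

142 ÷ 8.706 ÷ 9.680 × 0.41 = 0.690841122205…
Multiplication/division keeps the fewest significant figures: 142 → 3 s.f., 8.706 → 4 s.f., 9.680 → 4 s.f., 0.41 → 2 s.f.; limit is 2.
Rounded to 2 significant figures: 0.69.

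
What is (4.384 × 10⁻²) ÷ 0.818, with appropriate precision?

0.0536

(4.384 × 10⁻²) ÷ 0.818 = 0.0535941320293…
Multiplication/division keeps the fewest significant figures: 4.384 × 10⁻² → 4 s.f., 0.818 → 3 s.f.; limit is 3.
Rounded to 3 significant figures: 0.0536.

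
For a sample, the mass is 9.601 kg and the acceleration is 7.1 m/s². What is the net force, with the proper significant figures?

net force = 9.601 kg × 7.1 m/s² = 68.1671 N.
9.601 has 4 significant figures; 7.1 has 2.
Division/multiplication keeps the fewest: 2 significant figures.
Rounded: 68 N.

68 N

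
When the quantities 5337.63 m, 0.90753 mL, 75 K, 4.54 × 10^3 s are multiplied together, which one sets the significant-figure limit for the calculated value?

75 K

5337.63 m → 6 s.f.; 0.90753 mL → 5 s.f.; 75 K → 2 s.f.; 4.54 × 10^3 s → 3 s.f.
The fewest is 2 significant figures, from 75 K.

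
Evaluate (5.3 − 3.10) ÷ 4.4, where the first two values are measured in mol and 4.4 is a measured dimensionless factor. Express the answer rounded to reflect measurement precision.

0.50 mol

5.3 mol − 3.10 mol = 2.20 mol; the difference is limited to 1 decimal place (2 s.f.).
Carrying full precision, 2.20 ÷ 4.4 = 0.5 mol; 4.4 has 2 s.f., so the result keeps min(2, 2) = 2 s.f.
Rounded to 2 significant figures: 0.50 mol.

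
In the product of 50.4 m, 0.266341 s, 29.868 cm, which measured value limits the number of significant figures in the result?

50.4 m

50.4 m → 3 s.f.; 0.266341 s → 6 s.f.; 29.868 cm → 5 s.f.
The fewest is 3 significant figures, from 50.4 m.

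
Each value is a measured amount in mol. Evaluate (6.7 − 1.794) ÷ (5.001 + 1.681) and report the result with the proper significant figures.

6.7 − 1.794 = 4.906, limited to 1 d.p. → 2 s.f.; 5.001 + 1.681 = 6.682, limited to 3 d.p. → 4 s.f.
Carrying full precision, 4.906 ÷ 6.682 = 0.734211313978…; keep min(2, 4) = 2 s.f.
Rounded to 2 significant figures: 7.3 × 10^-1.

7.3 × 10^-1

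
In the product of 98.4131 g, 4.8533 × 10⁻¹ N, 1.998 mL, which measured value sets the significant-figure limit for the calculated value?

98.4131 g → 6 s.f.; 4.8533 × 10⁻¹ N → 5 s.f.; 1.998 mL → 4 s.f.
The fewest is 4 significant figures, from 1.998 mL.

1.998 mL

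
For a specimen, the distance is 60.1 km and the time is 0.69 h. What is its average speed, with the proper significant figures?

average speed = 60.1 km ÷ 0.69 h = 87.1014492754… km/h.
60.1 has 3 significant figures; 0.69 has 2.
Division/multiplication keeps the fewest: 2 significant figures.
Rounded: 87 km/h.

87 km/h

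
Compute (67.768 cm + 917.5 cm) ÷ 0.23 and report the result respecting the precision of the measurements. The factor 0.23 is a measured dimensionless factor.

4.3 × 10^3 cm

67.768 cm + 917.5 cm = 985.268 cm; the sum is limited to 1 decimal place (4 s.f.).
Carrying full precision, 985.268 ÷ 0.23 = 4283.77391304… cm; 0.23 has 2 s.f., so the result keeps min(4, 2) = 2 s.f.
Rounded to 2 significant figures: 4.3 × 10^3 cm.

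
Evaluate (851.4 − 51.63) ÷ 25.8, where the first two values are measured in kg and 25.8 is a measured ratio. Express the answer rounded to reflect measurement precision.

31.0 kg

851.4 kg − 51.63 kg = 799.77 kg; the difference is limited to 1 decimal place (4 s.f.).
Carrying full precision, 799.77 ÷ 25.8 = 30.9988372093… kg; 25.8 has 3 s.f., so the result keeps min(4, 3) = 3 s.f.
Rounded to 3 significant figures: 31.0 kg.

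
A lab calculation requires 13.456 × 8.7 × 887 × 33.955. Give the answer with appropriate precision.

3.5 × 10⁶

13.456 × 8.7 × 887 × 33.955 = 3525839.88031…
Multiplication/division keeps the fewest significant figures: 13.456 → 5 s.f., 8.7 → 2 s.f., 887 → 3 s.f., 33.955 → 5 s.f.; limit is 2.
Rounded to 2 significant figures: 3.5 × 10⁶.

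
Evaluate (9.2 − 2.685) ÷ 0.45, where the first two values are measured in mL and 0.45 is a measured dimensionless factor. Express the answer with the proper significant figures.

14 mL

9.2 mL − 2.685 mL = 6.515 mL; the difference is limited to 1 decimal place (2 s.f.).
Carrying full precision, 6.515 ÷ 0.45 = 14.4777777778… mL; 0.45 has 2 s.f., so the result keeps min(2, 2) = 2 s.f.
Rounded to 2 significant figures: 14 mL.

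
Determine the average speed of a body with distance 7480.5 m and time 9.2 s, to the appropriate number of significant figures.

8.1 × 10^2 m/s

average speed = 7480.5 m ÷ 9.2 s = 813.097826087… m/s.
7480.5 has 5 significant figures; 9.2 has 2.
Division/multiplication keeps the fewest: 2 significant figures.
Rounded: 8.1 × 10^2 m/s.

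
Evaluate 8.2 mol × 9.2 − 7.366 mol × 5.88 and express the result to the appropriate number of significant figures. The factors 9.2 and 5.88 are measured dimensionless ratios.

8.2 × 9.2 = 75.44 → 75 mol (2 s.f., last digit at the 10^0 place).
7.366 × 5.88 = 43.31208 → 43.3 mol (3 s.f., last digit at the 10^-1 place).
Difference: 32.12792 mol; keep the coarser place, 10^0.
Result: 32 mol.

32 mol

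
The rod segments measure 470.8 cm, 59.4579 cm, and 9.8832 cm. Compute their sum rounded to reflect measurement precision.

540.1 cm

470.8 cm + 59.4579 cm + 9.8832 cm = 540.1411 cm.
Addition/subtraction keeps the fewest decimal places: 470.8 → 1 decimal place, 59.4579 → 4 decimal places, 9.8832 → 4 decimal places; limit is 1.
Rounded to 1 decimal place: 540.1 cm.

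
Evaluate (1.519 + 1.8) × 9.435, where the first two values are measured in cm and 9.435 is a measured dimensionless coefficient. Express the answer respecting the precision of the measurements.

31 cm

1.519 cm + 1.8 cm = 3.319 cm; the sum is limited to 1 decimal place (2 s.f.).
Carrying full precision, 3.319 × 9.435 = 31.314765 cm; 9.435 has 4 s.f., so the result keeps min(2, 4) = 2 s.f.
Rounded to 2 significant figures: 31 cm.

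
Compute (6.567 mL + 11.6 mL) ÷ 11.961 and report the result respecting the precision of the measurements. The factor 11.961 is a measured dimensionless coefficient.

6.567 mL + 11.6 mL = 18.167 mL; the sum is limited to 1 decimal place (3 s.f.).
Carrying full precision, 18.167 ÷ 11.961 = 1.51885293872… mL; 11.961 has 5 s.f., so the result keeps min(3, 5) = 3 s.f.
Rounded to 3 significant figures: 1.52 mL.

1.52 mL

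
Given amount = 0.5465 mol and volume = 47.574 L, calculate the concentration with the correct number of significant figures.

concentration = 0.5465 mol ÷ 47.574 L = 0.0114873670492… mol/L.
0.5465 has 4 significant figures; 47.574 has 5.
Division/multiplication keeps the fewest: 4 significant figures.
Rounded: 0.01149 mol/L.

0.01149 mol/L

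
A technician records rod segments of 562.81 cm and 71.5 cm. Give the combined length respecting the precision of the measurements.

562.81 cm + 71.5 cm = 634.31 cm.
Addition/subtraction keeps the fewest decimal places: 562.81 → 2 decimal places, 71.5 → 1 decimal place; limit is 1.
Rounded to 1 decimal place: 634.3 cm.

634.3 cm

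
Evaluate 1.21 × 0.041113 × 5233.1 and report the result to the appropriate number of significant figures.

2.60 × 10²

1.21 × 0.041113 × 5233.1 = 260.329612763
Multiplication/division keeps the fewest significant figures: 1.21 → 3 s.f., 0.041113 → 5 s.f., 5233.1 → 5 s.f.; limit is 3.
Rounded to 3 significant figures: 2.60 × 10².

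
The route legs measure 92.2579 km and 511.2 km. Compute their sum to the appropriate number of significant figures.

603.5 km

92.2579 km + 511.2 km = 603.4579 km.
Addition/subtraction keeps the fewest decimal places: 92.2579 → 4 decimal places, 511.2 → 1 decimal place; limit is 1.
Rounded to 1 decimal place: 603.5 km.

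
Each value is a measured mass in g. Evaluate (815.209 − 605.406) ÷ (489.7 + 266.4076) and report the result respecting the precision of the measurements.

815.209 − 605.406 = 209.803, limited to 3 d.p. → 6 s.f.; 489.7 + 266.4076 = 756.1076, limited to 1 d.p. → 4 s.f.
Carrying full precision, 209.803 ÷ 756.1076 = 0.277477702909…; keep min(6, 4) = 4 s.f.
Rounded to 4 significant figures: 0.2775.

0.2775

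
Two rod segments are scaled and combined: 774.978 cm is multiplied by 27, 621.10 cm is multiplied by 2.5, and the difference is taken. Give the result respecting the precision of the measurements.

1.9 × 10^4 cm

774.978 × 27 = 20924.406 → 2.1 × 10^4 cm (2 s.f., last digit at the 10^3 place).
621.10 × 2.5 = 1552.75 → 1.6 × 10^3 cm (2 s.f., last digit at the 10^2 place).
Difference: 19371.656 cm; keep the coarser place, 10^3.
Result: 1.9 × 10^4 cm.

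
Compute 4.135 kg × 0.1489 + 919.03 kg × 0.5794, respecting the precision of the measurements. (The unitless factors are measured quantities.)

533.1 kg

4.135 × 0.1489 = 0.6157015 → 0.6157 kg (4 s.f., last digit at the 10^-4 place).
919.03 × 0.5794 = 532.485982 → 532.5 kg (4 s.f., last digit at the 10^-1 place).
Sum: 533.1016835 kg; keep the coarser place, 10^-1.
Result: 533.1 kg.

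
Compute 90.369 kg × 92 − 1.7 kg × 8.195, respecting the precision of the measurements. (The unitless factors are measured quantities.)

8.3 × 10³ kg

90.369 × 92 = 8313.948 → 8.3 × 10³ kg (2 s.f., last digit at the 10^2 place).
1.7 × 8.195 = 13.9315 → 14 kg (2 s.f., last digit at the 10^0 place).
Difference: 8300.0165 kg; keep the coarser place, 10^2.
Result: 8.3 × 10³ kg.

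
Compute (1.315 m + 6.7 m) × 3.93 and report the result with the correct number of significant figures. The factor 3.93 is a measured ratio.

31 m

1.315 m + 6.7 m = 8.015 m; the sum is limited to 1 decimal place (2 s.f.).
Carrying full precision, 8.015 × 3.93 = 31.49895 m; 3.93 has 3 s.f., so the result keeps min(2, 3) = 2 s.f.
Rounded to 2 significant figures: 31 m.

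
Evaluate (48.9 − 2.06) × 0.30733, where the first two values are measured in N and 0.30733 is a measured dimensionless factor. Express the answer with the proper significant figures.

48.9 N − 2.06 N = 46.84 N; the difference is limited to 1 decimal place (3 s.f.).
Carrying full precision, 46.84 × 0.30733 = 14.3953372 N; 0.30733 has 5 s.f., so the result keeps min(3, 5) = 3 s.f.
Rounded to 3 significant figures: 14.4 N.

14.4 N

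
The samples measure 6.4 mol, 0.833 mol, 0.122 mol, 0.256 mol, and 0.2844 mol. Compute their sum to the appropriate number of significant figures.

6.4 mol + 0.833 mol + 0.122 mol + 0.256 mol + 0.2844 mol = 7.8954 mol.
Addition/subtraction keeps the fewest decimal places: 6.4 → 1 decimal place, 0.833 → 3 decimal places, 0.122 → 3 decimal places, 0.256 → 3 decimal places, 0.2844 → 4 decimal places; limit is 1.
Rounded to 1 decimal place: 7.9 mol.

7.9 mol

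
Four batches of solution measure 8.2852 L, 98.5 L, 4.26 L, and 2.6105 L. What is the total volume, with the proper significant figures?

8.2852 L + 98.5 L + 4.26 L + 2.6105 L = 113.6557 L.
Addition/subtraction keeps the fewest decimal places: 8.2852 → 4 decimal places, 98.5 → 1 decimal place, 4.26 → 2 decimal places, 2.6105 → 4 decimal places; limit is 1.
Rounded to 1 decimal place: 113.7 L.

113.7 L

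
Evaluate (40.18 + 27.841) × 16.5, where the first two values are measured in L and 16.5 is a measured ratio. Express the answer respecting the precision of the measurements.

40.18 L + 27.841 L = 68.021 L; the sum is limited to 2 decimal places (4 s.f.).
Carrying full precision, 68.021 × 16.5 = 1122.3465 L; 16.5 has 3 s.f., so the result keeps min(4, 3) = 3 s.f.
Rounded to 3 significant figures: 1.12 × 10^3 L.

1.12 × 10^3 L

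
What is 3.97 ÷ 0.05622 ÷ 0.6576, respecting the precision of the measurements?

107

3.97 ÷ 0.05622 ÷ 0.6576 = 107.383575647…
Multiplication/division keeps the fewest significant figures: 3.97 → 3 s.f., 0.05622 → 4 s.f., 0.6576 → 4 s.f.; limit is 3.
Rounded to 3 significant figures: 107.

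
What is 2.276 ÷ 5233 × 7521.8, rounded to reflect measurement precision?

3.271

2.276 ÷ 5233 × 7521.8 = 3.27147273075…
Multiplication/division keeps the fewest significant figures: 2.276 → 4 s.f., 5233 → 4 s.f., 7521.8 → 5 s.f.; limit is 4.
Rounded to 4 significant figures: 3.271.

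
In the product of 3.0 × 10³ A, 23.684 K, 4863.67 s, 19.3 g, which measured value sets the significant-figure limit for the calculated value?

3.0 × 10³ A → 2 s.f.; 23.684 K → 5 s.f.; 4863.67 s → 6 s.f.; 19.3 g → 3 s.f.
The fewest is 2 significant figures, from 3.0 × 10³ A.

3.0 × 10³ A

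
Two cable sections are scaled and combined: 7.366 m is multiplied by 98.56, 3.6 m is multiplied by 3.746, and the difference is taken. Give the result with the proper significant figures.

7.366 × 98.56 = 725.99296 → 726.0 m (4 s.f., last digit at the 10^-1 place).
3.6 × 3.746 = 13.4856 → 13 m (2 s.f., last digit at the 10^0 place).
Difference: 712.50736 m; keep the coarser place, 10^0.
Result: 713 m.

713 m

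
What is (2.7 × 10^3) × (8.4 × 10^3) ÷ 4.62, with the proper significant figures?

(2.7 × 10^3) × (8.4 × 10^3) ÷ 4.62 = 4909090.90909…
Multiplication/division keeps the fewest significant figures: 2.7 × 10^3 → 2 s.f., 8.4 × 10^3 → 2 s.f., 4.62 → 3 s.f.; limit is 2.
Rounded to 2 significant figures: 4.9 × 10^6.

4.9 × 10^6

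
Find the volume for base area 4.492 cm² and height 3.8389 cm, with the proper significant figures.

17.24 cm³

volume = 4.492 cm² × 3.8389 cm = 17.2443388 cm³.
4.492 has 4 significant figures; 3.8389 has 5.
Division/multiplication keeps the fewest: 4 significant figures.
Rounded: 17.24 cm³.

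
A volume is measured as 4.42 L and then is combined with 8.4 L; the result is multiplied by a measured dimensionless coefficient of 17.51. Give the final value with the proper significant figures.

4.42 L + 8.4 L = 12.82 L; the sum is limited to 1 decimal place (3 s.f.).
Carrying full precision, 12.82 × 17.51 = 224.4782 L; 17.51 has 4 s.f., so the result keeps min(3, 4) = 3 s.f.
Rounded to 3 significant figures: 224 L.

224 L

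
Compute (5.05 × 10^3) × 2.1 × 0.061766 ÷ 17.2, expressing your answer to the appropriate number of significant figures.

(5.05 × 10^3) × 2.1 × 0.061766 ÷ 17.2 = 38.0830482558…
Multiplication/division keeps the fewest significant figures: 5.05 × 10^3 → 3 s.f., 2.1 → 2 s.f., 0.061766 → 5 s.f., 17.2 → 3 s.f.; limit is 2.
Rounded to 2 significant figures: 38.

38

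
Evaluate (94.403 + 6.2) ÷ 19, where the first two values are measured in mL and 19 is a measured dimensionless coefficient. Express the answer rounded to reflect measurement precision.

5.3 mL

94.403 mL + 6.2 mL = 100.603 mL; the sum is limited to 1 decimal place (4 s.f.).
Carrying full precision, 100.603 ÷ 19 = 5.29489473684… mL; 19 has 2 s.f., so the result keeps min(4, 2) = 2 s.f.
Rounded to 2 significant figures: 5.3 mL.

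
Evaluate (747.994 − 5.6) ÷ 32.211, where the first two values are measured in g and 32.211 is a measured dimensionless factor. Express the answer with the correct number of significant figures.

747.994 g − 5.6 g = 742.394 g; the difference is limited to 1 decimal place (4 s.f.).
Carrying full precision, 742.394 ÷ 32.211 = 23.0478407997… g; 32.211 has 5 s.f., so the result keeps min(4, 5) = 4 s.f.
Rounded to 4 significant figures: 23.05 g.

23.05 g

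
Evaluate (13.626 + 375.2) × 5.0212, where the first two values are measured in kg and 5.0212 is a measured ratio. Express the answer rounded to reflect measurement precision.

13.626 kg + 375.2 kg = 388.826 kg; the sum is limited to 1 decimal place (4 s.f.).
Carrying full precision, 388.826 × 5.0212 = 1952.3731112 kg; 5.0212 has 5 s.f., so the result keeps min(4, 5) = 4 s.f.
Rounded to 4 significant figures: 1.952 × 10³ kg.

1.952 × 10³ kg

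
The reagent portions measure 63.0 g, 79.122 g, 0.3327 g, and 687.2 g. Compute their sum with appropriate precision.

63.0 g + 79.122 g + 0.3327 g + 687.2 g = 829.6547 g.
Addition/subtraction keeps the fewest decimal places: 63.0 → 1 decimal place, 79.122 → 3 decimal places, 0.3327 → 4 decimal places, 687.2 → 1 decimal place; limit is 1.
Rounded to 1 decimal place: 8.297 × 10² g.

8.297 × 10² g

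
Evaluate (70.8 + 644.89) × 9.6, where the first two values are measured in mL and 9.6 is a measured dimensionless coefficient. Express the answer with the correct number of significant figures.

6.9 × 10³ mL

70.8 mL + 644.89 mL = 715.69 mL; the sum is limited to 1 decimal place (4 s.f.).
Carrying full precision, 715.69 × 9.6 = 6870.624 mL; 9.6 has 2 s.f., so the result keeps min(4, 2) = 2 s.f.
Rounded to 2 significant figures: 6.9 × 10³ mL.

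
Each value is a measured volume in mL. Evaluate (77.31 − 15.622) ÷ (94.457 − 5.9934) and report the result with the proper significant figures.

0.6973

77.31 − 15.622 = 61.688, limited to 2 d.p. → 4 s.f.; 94.457 − 5.9934 = 88.4636, limited to 3 d.p. → 5 s.f.
Carrying full precision, 61.688 ÷ 88.4636 = 0.69732635796…; keep min(4, 5) = 4 s.f.
Rounded to 4 significant figures: 0.6973.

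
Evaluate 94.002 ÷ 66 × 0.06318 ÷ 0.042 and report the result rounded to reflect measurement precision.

2.1

94.002 ÷ 66 × 0.06318 ÷ 0.042 = 2.14251311688…
Multiplication/division keeps the fewest significant figures: 94.002 → 5 s.f., 66 → 2 s.f., 0.06318 → 4 s.f., 0.042 → 2 s.f.; limit is 2.
Rounded to 2 significant figures: 2.1.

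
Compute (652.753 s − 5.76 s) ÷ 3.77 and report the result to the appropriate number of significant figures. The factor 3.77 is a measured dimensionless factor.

172 s

652.753 s − 5.76 s = 646.993 s; the difference is limited to 2 decimal places (5 s.f.).
Carrying full precision, 646.993 ÷ 3.77 = 171.616180371… s; 3.77 has 3 s.f., so the result keeps min(5, 3) = 3 s.f.
Rounded to 3 significant figures: 172 s.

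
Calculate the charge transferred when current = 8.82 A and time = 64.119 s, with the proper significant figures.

charge transferred = 8.82 A × 64.119 s = 565.52958 C.
8.82 has 3 significant figures; 64.119 has 5.
Division/multiplication keeps the fewest: 3 significant figures.
Rounded: 5.66 × 10² C.

5.66 × 10² C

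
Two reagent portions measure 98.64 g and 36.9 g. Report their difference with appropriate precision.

61.7 g

98.64 g − 36.9 g = 61.74 g.
Addition/subtraction keeps the fewest decimal places: 98.64 → 2 decimal places, 36.9 → 1 decimal place; limit is 1.
Rounded to 1 decimal place: 61.7 g.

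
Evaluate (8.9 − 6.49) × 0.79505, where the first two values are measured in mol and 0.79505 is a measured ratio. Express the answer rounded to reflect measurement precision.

1.9 mol

8.9 mol − 6.49 mol = 2.41 mol; the difference is limited to 1 decimal place (2 s.f.).
Carrying full precision, 2.41 × 0.79505 = 1.9160705 mol; 0.79505 has 5 s.f., so the result keeps min(2, 5) = 2 s.f.
Rounded to 2 significant figures: 1.9 mol.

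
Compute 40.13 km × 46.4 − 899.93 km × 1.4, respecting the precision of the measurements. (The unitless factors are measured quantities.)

40.13 × 46.4 = 1862.032 → 1.86 × 10³ km (3 s.f., last digit at the 10^1 place).
899.93 × 1.4 = 1259.902 → 1.3 × 10³ km (2 s.f., last digit at the 10^2 place).
Difference: 602.13 km; keep the coarser place, 10^2.
Result: 6 × 10² km.

6 × 10² km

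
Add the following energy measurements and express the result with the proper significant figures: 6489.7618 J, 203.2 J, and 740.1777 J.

7.4331 × 10^3 J

6489.7618 J + 203.2 J + 740.1777 J = 7433.1395 J.
Addition/subtraction keeps the fewest decimal places: 6489.7618 → 4 decimal places, 203.2 → 1 decimal place, 740.1777 → 4 decimal places; limit is 1.
Rounded to 1 decimal place: 7.4331 × 10^3 J.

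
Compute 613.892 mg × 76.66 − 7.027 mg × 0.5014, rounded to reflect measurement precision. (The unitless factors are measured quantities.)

613.892 × 76.66 = 47060.96072 → 4.706 × 10⁴ mg (4 s.f., last digit at the 10^1 place).
7.027 × 0.5014 = 3.5233378 → 3.523 mg (4 s.f., last digit at the 10^-3 place).
Difference: 47057.4373822 mg; keep the coarser place, 10^1.
Result: 4.706 × 10⁴ mg.

4.706 × 10⁴ mg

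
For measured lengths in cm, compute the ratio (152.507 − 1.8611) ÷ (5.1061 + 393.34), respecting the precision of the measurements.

0.37808

152.507 − 1.8611 = 150.6459, limited to 3 d.p. → 6 s.f.; 5.1061 + 393.34 = 398.4461, limited to 2 d.p. → 5 s.f.
Carrying full precision, 150.6459 ÷ 398.4461 = 0.378083509915…; keep min(6, 5) = 5 s.f.
Rounded to 5 significant figures: 0.37808.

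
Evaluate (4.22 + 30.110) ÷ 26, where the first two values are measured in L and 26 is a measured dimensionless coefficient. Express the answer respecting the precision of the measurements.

1.3 L

4.22 L + 30.110 L = 34.330 L; the sum is limited to 2 decimal places (4 s.f.).
Carrying full precision, 34.330 ÷ 26 = 1.32038461538… L; 26 has 2 s.f., so the result keeps min(4, 2) = 2 s.f.
Rounded to 2 significant figures: 1.3 L.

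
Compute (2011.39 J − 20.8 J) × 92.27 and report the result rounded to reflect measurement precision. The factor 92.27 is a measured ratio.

2011.39 J − 20.8 J = 1990.59 J; the difference is limited to 1 decimal place (5 s.f.).
Carrying full precision, 1990.59 × 92.27 = 183671.7393 J; 92.27 has 4 s.f., so the result keeps min(5, 4) = 4 s.f.
Rounded to 4 significant figures: 1.837 × 10^5 J.

1.837 × 10^5 J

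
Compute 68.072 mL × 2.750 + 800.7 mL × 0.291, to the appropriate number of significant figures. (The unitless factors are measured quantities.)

68.072 × 2.750 = 187.198 → 187.2 mL (4 s.f., last digit at the 10^-1 place).
800.7 × 0.291 = 233.0037 → 233 mL (3 s.f., last digit at the 10^0 place).
Sum: 420.2017 mL; keep the coarser place, 10^0.
Result: 420. mL.

420. mL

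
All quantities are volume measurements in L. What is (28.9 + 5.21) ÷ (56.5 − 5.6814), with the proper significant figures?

28.9 + 5.21 = 34.11, limited to 1 d.p. → 3 s.f.; 56.5 − 5.6814 = 50.8186, limited to 1 d.p. → 3 s.f.
Carrying full precision, 34.11 ÷ 50.8186 = 0.671210934579…; keep min(3, 3) = 3 s.f.
Rounded to 3 significant figures: 0.671.

0.671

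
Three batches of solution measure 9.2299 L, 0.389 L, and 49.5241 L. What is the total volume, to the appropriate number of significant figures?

59.143 L

9.2299 L + 0.389 L + 49.5241 L = 59.1430 L.
Addition/subtraction keeps the fewest decimal places: 9.2299 → 4 decimal places, 0.389 → 3 decimal places, 49.5241 → 4 decimal places; limit is 3.
Rounded to 3 decimal places: 59.143 L.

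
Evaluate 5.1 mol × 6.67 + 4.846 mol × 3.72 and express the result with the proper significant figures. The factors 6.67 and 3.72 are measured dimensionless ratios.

52 mol

5.1 × 6.67 = 34.017 → 34 mol (2 s.f., last digit at the 10^0 place).
4.846 × 3.72 = 18.02712 → 18.0 mol (3 s.f., last digit at the 10^-1 place).
Sum: 52.04412 mol; keep the coarser place, 10^0.
Result: 52 mol.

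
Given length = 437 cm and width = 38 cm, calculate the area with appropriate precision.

area = 437 cm × 38 cm = 16606 cm².
437 has 3 significant figures; 38 has 2.
Division/multiplication keeps the fewest: 2 significant figures.
Rounded: 1.7 × 10⁴ cm².

1.7 × 10⁴ cm²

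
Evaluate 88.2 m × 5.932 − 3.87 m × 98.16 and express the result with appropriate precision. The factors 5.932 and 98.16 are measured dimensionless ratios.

1.43 × 10² m

88.2 × 5.932 = 523.2024 → 523 m (3 s.f., last digit at the 10^0 place).
3.87 × 98.16 = 379.8792 → 3.80 × 10² m (3 s.f., last digit at the 10^0 place).
Difference: 143.3232 m; keep the coarser place, 10^0.
Result: 1.43 × 10² m.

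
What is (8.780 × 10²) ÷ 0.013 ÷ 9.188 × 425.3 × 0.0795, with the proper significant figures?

2.5 × 10⁵

(8.780 × 10²) ÷ 0.013 ÷ 9.188 × 425.3 × 0.0795 = 248537.936606…
Multiplication/division keeps the fewest significant figures: 8.780 × 10² → 4 s.f., 0.013 → 2 s.f., 9.188 → 4 s.f., 425.3 → 4 s.f., 0.0795 → 3 s.f.; limit is 2.
Rounded to 2 significant figures: 2.5 × 10⁵.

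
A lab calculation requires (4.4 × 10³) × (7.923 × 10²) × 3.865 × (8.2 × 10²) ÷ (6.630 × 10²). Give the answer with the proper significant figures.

(4.4 × 10³) × (7.923 × 10²) × 3.865 × (8.2 × 10²) ÷ (6.630 × 10²) = 16664494.8959…
Multiplication/division keeps the fewest significant figures: 4.4 × 10³ → 2 s.f., 7.923 × 10² → 4 s.f., 3.865 → 4 s.f., 8.2 × 10² → 2 s.f., 6.630 × 10² → 4 s.f.; limit is 2.
Rounded to 2 significant figures: 1.7 × 10⁷.

1.7 × 10⁷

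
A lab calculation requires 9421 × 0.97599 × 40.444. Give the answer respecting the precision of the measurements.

3.719 × 10⁵

9421 × 0.97599 × 40.444 = 371874.563595…
Multiplication/division keeps the fewest significant figures: 9421 → 4 s.f., 0.97599 → 5 s.f., 40.444 → 5 s.f.; limit is 4.
Rounded to 4 significant figures: 3.719 × 10⁵.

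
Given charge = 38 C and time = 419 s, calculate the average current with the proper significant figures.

average current = 38 C ÷ 419 s = 0.090692124105… A.
38 has 2 significant figures; 419 has 3.
Division/multiplication keeps the fewest: 2 significant figures.
Rounded: 0.091 A.

0.091 A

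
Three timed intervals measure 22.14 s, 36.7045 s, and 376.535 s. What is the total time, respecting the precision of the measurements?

22.14 s + 36.7045 s + 376.535 s = 435.3795 s.
Addition/subtraction keeps the fewest decimal places: 22.14 → 2 decimal places, 36.7045 → 4 decimal places, 376.535 → 3 decimal places; limit is 2.
Rounded to 2 decimal places: 435.38 s.

435.38 s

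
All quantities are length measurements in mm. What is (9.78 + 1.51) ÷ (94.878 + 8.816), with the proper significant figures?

9.78 + 1.51 = 11.29, limited to 2 d.p. → 4 s.f.; 94.878 + 8.816 = 103.694, limited to 3 d.p. → 6 s.f.
Carrying full precision, 11.29 ÷ 103.694 = 0.108878045017…; keep min(4, 6) = 4 s.f.
Rounded to 4 significant figures: 0.1089.

0.1089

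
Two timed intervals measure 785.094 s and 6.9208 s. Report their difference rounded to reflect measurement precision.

785.094 s − 6.9208 s = 778.1732 s.
Addition/subtraction keeps the fewest decimal places: 785.094 → 3 decimal places, 6.9208 → 4 decimal places; limit is 3.
Rounded to 3 decimal places: 7.78173 × 10^2 s.

7.78173 × 10^2 s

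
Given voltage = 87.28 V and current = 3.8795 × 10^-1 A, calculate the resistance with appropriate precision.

225.0 Ω

resistance = 87.28 V ÷ 3.8795 × 10^-1 A = 224.977445547… Ω.
87.28 has 4 significant figures; 3.8795 × 10^-1 has 5.
Division/multiplication keeps the fewest: 4 significant figures.
Rounded: 225.0 Ω.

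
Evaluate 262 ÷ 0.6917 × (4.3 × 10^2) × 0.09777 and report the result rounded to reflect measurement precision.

1.6 × 10^4

262 ÷ 0.6917 × (4.3 × 10^2) × 0.09777 = 15924.198641…
Multiplication/division keeps the fewest significant figures: 262 → 3 s.f., 0.6917 → 4 s.f., 4.3 × 10^2 → 2 s.f., 0.09777 → 4 s.f.; limit is 2.
Rounded to 2 significant figures: 1.6 × 10^4.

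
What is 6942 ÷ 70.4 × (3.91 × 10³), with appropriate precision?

3.86 × 10⁵

6942 ÷ 70.4 × (3.91 × 10³) = 385557.102273…
Multiplication/division keeps the fewest significant figures: 6942 → 4 s.f., 70.4 → 3 s.f., 3.91 × 10³ → 3 s.f.; limit is 3.
Rounded to 3 significant figures: 3.86 × 10⁵.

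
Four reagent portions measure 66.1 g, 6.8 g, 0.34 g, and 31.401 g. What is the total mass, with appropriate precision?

66.1 g + 6.8 g + 0.34 g + 31.401 g = 104.641 g.
Addition/subtraction keeps the fewest decimal places: 66.1 → 1 decimal place, 6.8 → 1 decimal place, 0.34 → 2 decimal places, 31.401 → 3 decimal places; limit is 1.
Rounded to 1 decimal place: 104.6 g.

104.6 g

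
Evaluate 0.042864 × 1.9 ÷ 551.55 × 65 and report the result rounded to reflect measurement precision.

0.042864 × 1.9 ÷ 551.55 × 65 = 0.00959786782703…
Multiplication/division keeps the fewest significant figures: 0.042864 → 5 s.f., 1.9 → 2 s.f., 551.55 → 5 s.f., 65 → 2 s.f.; limit is 2.
Rounded to 2 significant figures: 0.0096.

0.0096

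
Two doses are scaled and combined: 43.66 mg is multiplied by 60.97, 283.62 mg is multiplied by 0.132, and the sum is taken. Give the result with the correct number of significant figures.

43.66 × 60.97 = 2661.9502 → 2662 mg (4 s.f., last digit at the 10^0 place).
283.62 × 0.132 = 37.43784 → 37.4 mg (3 s.f., last digit at the 10^-1 place).
Sum: 2699.38804 mg; keep the coarser place, 10^0.
Result: 2699 mg.

2699 mg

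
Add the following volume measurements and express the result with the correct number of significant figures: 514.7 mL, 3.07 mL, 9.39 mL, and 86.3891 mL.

514.7 mL + 3.07 mL + 9.39 mL + 86.3891 mL = 613.5491 mL.
Addition/subtraction keeps the fewest decimal places: 514.7 → 1 decimal place, 3.07 → 2 decimal places, 9.39 → 2 decimal places, 86.3891 → 4 decimal places; limit is 1.
Rounded to 1 decimal place: 613.5 mL.

613.5 mL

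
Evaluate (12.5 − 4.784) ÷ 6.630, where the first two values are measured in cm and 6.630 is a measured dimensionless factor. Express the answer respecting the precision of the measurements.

12.5 cm − 4.784 cm = 7.716 cm; the difference is limited to 1 decimal place (2 s.f.).
Carrying full precision, 7.716 ÷ 6.630 = 1.16380090498… cm; 6.630 has 4 s.f., so the result keeps min(2, 4) = 2 s.f.
Rounded to 2 significant figures: 1.2 cm.

1.2 cm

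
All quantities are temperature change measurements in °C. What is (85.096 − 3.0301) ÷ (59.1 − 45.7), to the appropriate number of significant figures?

85.096 − 3.0301 = 82.0659, limited to 3 d.p. → 5 s.f.; 59.1 − 45.7 = 13.4, limited to 1 d.p. → 3 s.f.
Carrying full precision, 82.0659 ÷ 13.4 = 6.12432089552…; keep min(5, 3) = 3 s.f.
Rounded to 3 significant figures: 6.12.

6.12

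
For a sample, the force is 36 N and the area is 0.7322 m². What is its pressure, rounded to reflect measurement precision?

pressure = 36 N ÷ 0.7322 m² = 49.1668942912… Pa.
36 has 2 significant figures; 0.7322 has 4.
Division/multiplication keeps the fewest: 2 significant figures.
Rounded: 49 Pa.

49 Pa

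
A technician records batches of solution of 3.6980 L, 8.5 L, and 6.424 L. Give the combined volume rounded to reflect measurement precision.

18.6 L

3.6980 L + 8.5 L + 6.424 L = 18.6220 L.
Addition/subtraction keeps the fewest decimal places: 3.6980 → 4 decimal places, 8.5 → 1 decimal place, 6.424 → 3 decimal places; limit is 1.
Rounded to 1 decimal place: 18.6 L.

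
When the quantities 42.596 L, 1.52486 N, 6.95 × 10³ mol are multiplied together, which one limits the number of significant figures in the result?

6.95 × 10³ mol

42.596 L → 5 s.f.; 1.52486 N → 6 s.f.; 6.95 × 10³ mol → 3 s.f.
The fewest is 3 significant figures, from 6.95 × 10³ mol.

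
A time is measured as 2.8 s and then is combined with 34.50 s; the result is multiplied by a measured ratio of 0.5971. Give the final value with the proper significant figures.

2.8 s + 34.50 s = 37.30 s; the sum is limited to 1 decimal place (3 s.f.).
Carrying full precision, 37.30 × 0.5971 = 22.27183 s; 0.5971 has 4 s.f., so the result keeps min(3, 4) = 3 s.f.
Rounded to 3 significant figures: 22.3 s.

22.3 s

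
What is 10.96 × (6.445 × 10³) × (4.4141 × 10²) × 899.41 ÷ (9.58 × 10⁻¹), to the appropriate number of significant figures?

2.93 × 10¹⁰

10.96 × (6.445 × 10³) × (4.4141 × 10²) × 899.41 ÷ (9.58 × 10⁻¹) = 2.92730413639 × 10^10…
Multiplication/division keeps the fewest significant figures: 10.96 → 4 s.f., 6.445 × 10³ → 4 s.f., 4.4141 × 10² → 5 s.f., 899.41 → 5 s.f., 9.58 × 10⁻¹ → 3 s.f.; limit is 3.
Rounded to 3 significant figures: 2.93 × 10¹⁰.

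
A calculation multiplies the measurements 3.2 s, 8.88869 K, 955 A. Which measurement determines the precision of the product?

3.2 s → 2 s.f.; 8.88869 K → 6 s.f.; 955 A → 3 s.f.
The fewest is 2 significant figures, from 3.2 s.

3.2 s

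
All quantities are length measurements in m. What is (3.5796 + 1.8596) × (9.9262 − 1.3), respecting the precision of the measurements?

3.5796 + 1.8596 = 5.4392, limited to 4 d.p. → 5 s.f.; 9.9262 − 1.3 = 8.6262, limited to 1 d.p. → 2 s.f.
Carrying full precision, 5.4392 × 8.6262 = 46.91962704; keep min(5, 2) = 2 s.f.
Rounded to 2 significant figures: 47 m².

47 m²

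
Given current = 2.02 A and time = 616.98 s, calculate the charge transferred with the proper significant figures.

1.25 × 10³ C

charge transferred = 2.02 A × 616.98 s = 1246.2996 C.
2.02 has 3 significant figures; 616.98 has 5.
Division/multiplication keeps the fewest: 3 significant figures.
Rounded: 1.25 × 10³ C.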